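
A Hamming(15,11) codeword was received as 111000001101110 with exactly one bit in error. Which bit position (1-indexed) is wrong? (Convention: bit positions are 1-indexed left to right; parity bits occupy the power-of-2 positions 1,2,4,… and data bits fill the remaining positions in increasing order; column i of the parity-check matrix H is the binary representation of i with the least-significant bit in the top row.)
Syndrome s = H · r^T (mod 2), r = 111000001101110:
  s[0] = (101010101010101)·(111000001101110) mod 2 = 1+0+1+0+0+0+0+0+1+0+0+0+1+0+0 mod 2 = 0
  s[1] = (011001100110011)·(111000001101110) mod 2 = 0+1+1+0+0+0+0+0+0+1+0+0+0+1+0 mod 2 = 0
  s[2] = (000111100001111)·(111000001101110) mod 2 = 0+0+0+0+0+0+0+0+0+0+0+1+1+1+0 mod 2 = 1
  s[3] = (000000011111111)·(111000001101110) mod 2 = 0+0+0+0+0+0+0+0+1+1+0+1+1+1+0 mod 2 = 1
Syndrome = 0011
Column i of H is the binary representation of i, so the syndrome is the binary index of the flipped bit.
Read s = 0011 with s[0] as LSB: 0·2^0 + 0·2^1 + 1·2^2 + 1·2^3 = 12.
Error is at bit position 12.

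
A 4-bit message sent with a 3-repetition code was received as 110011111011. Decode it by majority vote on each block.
Split into 3-bit blocks and majority-vote each:
  block 1 = 110: 2 ones, 1 zeros → 1
  block 2 = 011: 2 ones, 1 zeros → 1
  block 3 = 111: 3 ones, 0 zeros → 1
  block 4 = 011: 2 ones, 1 zeros → 1
Decoded = 1111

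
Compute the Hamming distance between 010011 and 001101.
XOR = 011110, count of 1s = 4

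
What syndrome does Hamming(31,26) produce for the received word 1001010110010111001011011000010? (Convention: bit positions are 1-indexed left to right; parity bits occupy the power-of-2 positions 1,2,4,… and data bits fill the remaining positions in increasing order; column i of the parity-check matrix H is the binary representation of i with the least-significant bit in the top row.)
Syndrome s = H · r^T (mod 2), r = 1001010110010111001011011000010:
  s[0] = (1010101010101010101010101010101)·(1001010110010111001011011000010) mod 2 = 1+0+0+0+0+0+0+0+1+0+0+0+0+0+1+0+0+0+1+0+1+0+0+0+1+0+0+0+0+0+0 mod 2 = 0
  s[1] = (0110011001100110011001100110011)·(1001010110010111001011011000010) mod 2 = 0+0+0+0+0+1+0+0+0+0+0+0+0+1+1+0+0+0+1+0+0+1+0+0+0+0+0+0+0+1+0 mod 2 = 0
  s[2] = (0001111000011110000111100001111)·(1001010110010111001011011000010) mod 2 = 0+0+0+1+0+1+0+0+0+0+0+1+0+1+1+0+0+0+0+0+1+1+0+0+0+0+0+0+0+1+0 mod 2 = 0
  s[3] = (0000000111111110000000011111111)·(1001010110010111001011011000010) mod 2 = 0+0+0+0+0+0+0+1+1+0+0+1+0+1+1+0+0+0+0+0+0+0+0+1+1+0+0+0+0+1+0 mod 2 = 0
  s[4] = (0000000000000001111111111111111)·(1001010110010111001011011000010) mod 2 = 0+0+0+0+0+0+0+0+0+0+0+0+0+0+0+1+0+0+1+0+1+1+0+1+1+0+0+0+0+1+0 mod 2 = 1
Syndrome = 00001
Non-zero syndrome: error at position 16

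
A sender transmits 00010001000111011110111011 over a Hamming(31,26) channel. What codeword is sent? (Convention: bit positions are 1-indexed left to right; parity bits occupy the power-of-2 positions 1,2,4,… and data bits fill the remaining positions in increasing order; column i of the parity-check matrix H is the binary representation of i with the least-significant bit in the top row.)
Codeword c = d · G (mod 2), d = 00010001000111011110111011:
  c[0] = d·G[:,0] = (00010001000111011110111011)·(11011010101101010101010101) mod 2 = 0+0+0+1+0+0+0+0+0+0+0+1+0+1+0+1+0+1+0+0+0+1+0+0+0+1 mod 2 = 1
  c[1] = d·G[:,1] = (00010001000111011110111011)·(10110110011011001100110011) mod 2 = 0+0+0+1+0+0+0+0+0+0+0+0+1+1+0+0+1+1+0+0+1+1+0+0+1+1 mod 2 = 1
  c[2] = d·G[:,2] = (00010001000111011110111011)·(10000000000000000000000000) mod 2 = 0+0+0+0+0+0+0+0+0+0+0+0+0+0+0+0+0+0+0+0+0+0+0+0+0+0 mod 2 = 0
  c[3] = d·G[:,3] = (00010001000111011110111011)·(01110001111000111100001111) mod 2 = 0+0+0+1+0+0+0+1+0+0+0+0+0+0+0+1+1+1+0+0+0+0+1+0+1+1 mod 2 = 0
  c[4] = d·G[:,4] = (00010001000111011110111011)·(01000000000000000000000000) mod 2 = 0+0+0+0+0+0+0+0+0+0+0+0+0+0+0+0+0+0+0+0+0+0+0+0+0+0 mod 2 = 0
  c[5] = d·G[:,5] = (00010001000111011110111011)·(00100000000000000000000000) mod 2 = 0+0+0+0+0+0+0+0+0+0+0+0+0+0+0+0+0+0+0+0+0+0+0+0+0+0 mod 2 = 0
  c[6] = d·G[:,6] = (00010001000111011110111011)·(00010000000000000000000000) mod 2 = 0+0+0+1+0+0+0+0+0+0+0+0+0+0+0+0+0+0+0+0+0+0+0+0+0+0 mod 2 = 1
  c[7] = d·G[:,7] = (00010001000111011110111011)·(00001111111000000011111111) mod 2 = 0+0+0+0+0+0+0+1+0+0+0+0+0+0+0+0+0+0+1+0+1+1+1+0+1+1 mod 2 = 1
  c[8] = d·G[:,8] = (00010001000111011110111011)·(00001000000000000000000000) mod 2 = 0+0+0+0+0+0+0+0+0+0+0+0+0+0+0+0+0+0+0+0+0+0+0+0+0+0 mod 2 = 0
  c[9] = d·G[:,9] = (00010001000111011110111011)·(00000100000000000000000000) mod 2 = 0+0+0+0+0+0+0+0+0+0+0+0+0+0+0+0+0+0+0+0+0+0+0+0+0+0 mod 2 = 0
  c[10] = d·G[:,10] = (00010001000111011110111011)·(00000010000000000000000000) mod 2 = 0+0+0+0+0+0+0+0+0+0+0+0+0+0+0+0+0+0+0+0+0+0+0+0+0+0 mod 2 = 0
  c[11] = d·G[:,11] = (00010001000111011110111011)·(00000001000000000000000000) mod 2 = 0+0+0+0+0+0+0+1+0+0+0+0+0+0+0+0+0+0+0+0+0+0+0+0+0+0 mod 2 = 1
  c[12] = d·G[:,12] = (00010001000111011110111011)·(00000000100000000000000000) mod 2 = 0+0+0+0+0+0+0+0+0+0+0+0+0+0+0+0+0+0+0+0+0+0+0+0+0+0 mod 2 = 0
  c[13] = d·G[:,13] = (00010001000111011110111011)·(00000000010000000000000000) mod 2 = 0+0+0+0+0+0+0+0+0+0+0+0+0+0+0+0+0+0+0+0+0+0+0+0+0+0 mod 2 = 0
  c[14] = d·G[:,14] = (00010001000111011110111011)·(00000000001000000000000000) mod 2 = 0+0+0+0+0+0+0+0+0+0+0+0+0+0+0+0+0+0+0+0+0+0+0+0+0+0 mod 2 = 0
  c[15] = d·G[:,15] = (00010001000111011110111011)·(00000000000111111111111111) mod 2 = 0+0+0+0+0+0+0+0+0+0+0+1+1+1+0+1+1+1+1+0+1+1+1+0+1+1 mod 2 = 0
  c[16] = d·G[:,16] = (00010001000111011110111011)·(00000000000100000000000000) mod 2 = 0+0+0+0+0+0+0+0+0+0+0+1+0+0+0+0+0+0+0+0+0+0+0+0+0+0 mod 2 = 1
  c[17] = d·G[:,17] = (00010001000111011110111011)·(00000000000010000000000000) mod 2 = 0+0+0+0+0+0+0+0+0+0+0+0+1+0+0+0+0+0+0+0+0+0+0+0+0+0 mod 2 = 1
  c[18] = d·G[:,18] = (00010001000111011110111011)·(00000000000001000000000000) mod 2 = 0+0+0+0+0+0+0+0+0+0+0+0+0+1+0+0+0+0+0+0+0+0+0+0+0+0 mod 2 = 1
  c[19] = d·G[:,19] = (00010001000111011110111011)·(00000000000000100000000000) mod 2 = 0+0+0+0+0+0+0+0+0+0+0+0+0+0+0+0+0+0+0+0+0+0+0+0+0+0 mod 2 = 0
  c[20] = d·G[:,20] = (00010001000111011110111011)·(00000000000000010000000000) mod 2 = 0+0+0+0+0+0+0+0+0+0+0+0+0+0+0+1+0+0+0+0+0+0+0+0+0+0 mod 2 = 1
  c[21] = d·G[:,21] = (00010001000111011110111011)·(00000000000000001000000000) mod 2 = 0+0+0+0+0+0+0+0+0+0+0+0+0+0+0+0+1+0+0+0+0+0+0+0+0+0 mod 2 = 1
  c[22] = d·G[:,22] = (00010001000111011110111011)·(00000000000000000100000000) mod 2 = 0+0+0+0+0+0+0+0+0+0+0+0+0+0+0+0+0+1+0+0+0+0+0+0+0+0 mod 2 = 1
  c[23] = d·G[:,23] = (00010001000111011110111011)·(00000000000000000010000000) mod 2 = 0+0+0+0+0+0+0+0+0+0+0+0+0+0+0+0+0+0+1+0+0+0+0+0+0+0 mod 2 = 1
  c[24] = d·G[:,24] = (00010001000111011110111011)·(00000000000000000001000000) mod 2 = 0+0+0+0+0+0+0+0+0+0+0+0+0+0+0+0+0+0+0+0+0+0+0+0+0+0 mod 2 = 0
  c[25] = d·G[:,25] = (00010001000111011110111011)·(00000000000000000000100000) mod 2 = 0+0+0+0+0+0+0+0+0+0+0+0+0+0+0+0+0+0+0+0+1+0+0+0+0+0 mod 2 = 1
  c[26] = d·G[:,26] = (00010001000111011110111011)·(00000000000000000000010000) mod 2 = 0+0+0+0+0+0+0+0+0+0+0+0+0+0+0+0+0+0+0+0+0+1+0+0+0+0 mod 2 = 1
  c[27] = d·G[:,27] = (00010001000111011110111011)·(00000000000000000000001000) mod 2 = 0+0+0+0+0+0+0+0+0+0+0+0+0+0+0+0+0+0+0+0+0+0+1+0+0+0 mod 2 = 1
  c[28] = d·G[:,28] = (00010001000111011110111011)·(00000000000000000000000100) mod 2 = 0+0+0+0+0+0+0+0+0+0+0+0+0+0+0+0+0+0+0+0+0+0+0+0+0+0 mod 2 = 0
  c[29] = d·G[:,29] = (00010001000111011110111011)·(00000000000000000000000010) mod 2 = 0+0+0+0+0+0+0+0+0+0+0+0+0+0+0+0+0+0+0+0+0+0+0+0+1+0 mod 2 = 1
  c[30] = d·G[:,30] = (00010001000111011110111011)·(00000000000000000000000001) mod 2 = 0+0+0+0+0+0+0+0+0+0+0+0+0+0+0+0+0+0+0+0+0+0+0+0+0+1 mod 2 = 1
Codeword = 1100001100010000111011110111011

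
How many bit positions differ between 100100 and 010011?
XOR = 110111, count of 1s = 5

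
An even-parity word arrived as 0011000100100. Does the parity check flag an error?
Sum of received bits: 0+0+1+1+0+0+0+1+0+0+1+0+0 = 4; 4 mod 2 = 0. Result is 0 → no error detected.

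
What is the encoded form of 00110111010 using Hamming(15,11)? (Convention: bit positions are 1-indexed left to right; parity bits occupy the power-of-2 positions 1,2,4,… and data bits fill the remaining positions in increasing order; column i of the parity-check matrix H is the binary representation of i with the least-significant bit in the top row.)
Codeword c = d · G (mod 2), d = 00110111010:
  c[0] = d·G[:,0] = (00110111010)·(11011010101) mod 2 = 0+0+0+1+0+0+1+0+0+0+0 mod 2 = 0
  c[1] = d·G[:,1] = (00110111010)·(10110110011) mod 2 = 0+0+1+1+0+1+1+0+0+1+0 mod 2 = 1
  c[2] = d·G[:,2] = (00110111010)·(10000000000) mod 2 = 0+0+0+0+0+0+0+0+0+0+0 mod 2 = 0
  c[3] = d·G[:,3] = (00110111010)·(01110001111) mod 2 = 0+0+1+1+0+0+0+1+0+1+0 mod 2 = 0
  c[4] = d·G[:,4] = (00110111010)·(01000000000) mod 2 = 0+0+0+0+0+0+0+0+0+0+0 mod 2 = 0
  c[5] = d·G[:,5] = (00110111010)·(00100000000) mod 2 = 0+0+1+0+0+0+0+0+0+0+0 mod 2 = 1
  c[6] = d·G[:,6] = (00110111010)·(00010000000) mod 2 = 0+0+0+1+0+0+0+0+0+0+0 mod 2 = 1
  c[7] = d·G[:,7] = (00110111010)·(00001111111) mod 2 = 0+0+0+0+0+1+1+1+0+1+0 mod 2 = 0
  c[8] = d·G[:,8] = (00110111010)·(00001000000) mod 2 = 0+0+0+0+0+0+0+0+0+0+0 mod 2 = 0
  c[9] = d·G[:,9] = (00110111010)·(00000100000) mod 2 = 0+0+0+0+0+1+0+0+0+0+0 mod 2 = 1
  c[10] = d·G[:,10] = (00110111010)·(00000010000) mod 2 = 0+0+0+0+0+0+1+0+0+0+0 mod 2 = 1
  c[11] = d·G[:,11] = (00110111010)·(00000001000) mod 2 = 0+0+0+0+0+0+0+1+0+0+0 mod 2 = 1
  c[12] = d·G[:,12] = (00110111010)·(00000000100) mod 2 = 0+0+0+0+0+0+0+0+0+0+0 mod 2 = 0
  c[13] = d·G[:,13] = (00110111010)·(00000000010) mod 2 = 0+0+0+0+0+0+0+0+0+1+0 mod 2 = 1
  c[14] = d·G[:,14] = (00110111010)·(00000000001) mod 2 = 0+0+0+0+0+0+0+0+0+0+0 mod 2 = 0
Codeword = 010001100111010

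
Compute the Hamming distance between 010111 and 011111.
XOR = 001000, count of 1s = 1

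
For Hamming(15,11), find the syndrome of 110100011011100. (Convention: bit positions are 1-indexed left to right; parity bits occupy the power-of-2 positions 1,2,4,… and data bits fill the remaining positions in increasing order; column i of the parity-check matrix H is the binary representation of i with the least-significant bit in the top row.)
Syndrome s = H · r^T (mod 2), r = 110100011011100:
  s[0] = (101010101010101)·(110100011011100) mod 2 = 1+0+0+0+0+0+0+0+1+0+1+0+1+0+0 mod 2 = 0
  s[1] = (011001100110011)·(110100011011100) mod 2 = 0+1+0+0+0+0+0+0+0+0+1+0+0+0+0 mod 2 = 0
  s[2] = (000111100001111)·(110100011011100) mod 2 = 0+0+0+1+0+0+0+0+0+0+0+1+1+0+0 mod 2 = 1
  s[3] = (000000011111111)·(110100011011100) mod 2 = 0+0+0+0+0+0+0+1+1+0+1+1+1+0+0 mod 2 = 1
Syndrome = 0011
Non-zero syndrome: error at position 12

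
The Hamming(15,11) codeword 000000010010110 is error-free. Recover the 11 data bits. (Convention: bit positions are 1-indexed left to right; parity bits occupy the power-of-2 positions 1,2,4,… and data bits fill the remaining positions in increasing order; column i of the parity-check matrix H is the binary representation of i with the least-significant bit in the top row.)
Parity bits occupy power-of-2 positions; data bits are at positions {3,5,6,7,9,10,11,12,13,14,15} (1-indexed).
Extract: c[3]=0 c[5]=0 c[6]=0 c[7]=0 c[9]=0 c[10]=0 c[11]=1 c[12]=0 c[13]=1 c[14]=1 c[15]=0
Data = 00000010110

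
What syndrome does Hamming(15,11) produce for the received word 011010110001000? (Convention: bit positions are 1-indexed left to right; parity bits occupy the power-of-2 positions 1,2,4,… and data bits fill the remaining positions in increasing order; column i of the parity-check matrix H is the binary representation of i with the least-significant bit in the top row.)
Syndrome s = H · r^T (mod 2), r = 011010110001000:
  s[0] = (101010101010101)·(011010110001000) mod 2 = 0+0+1+0+1+0+1+0+0+0+0+0+0+0+0 mod 2 = 1
  s[1] = (011001100110011)·(011010110001000) mod 2 = 0+1+1+0+0+0+1+0+0+0+0+0+0+0+0 mod 2 = 1
  s[2] = (000111100001111)·(011010110001000) mod 2 = 0+0+0+0+1+0+1+0+0+0+0+1+0+0+0 mod 2 = 1
  s[3] = (000000011111111)·(011010110001000) mod 2 = 0+0+0+0+0+0+0+1+0+0+0+1+0+0+0 mod 2 = 0
Syndrome = 1110
Non-zero syndrome: error at position 7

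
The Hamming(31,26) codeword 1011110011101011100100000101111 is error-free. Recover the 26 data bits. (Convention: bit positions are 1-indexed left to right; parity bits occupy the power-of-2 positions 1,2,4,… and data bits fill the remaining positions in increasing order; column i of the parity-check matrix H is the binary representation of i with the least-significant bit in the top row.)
Parity bits occupy power-of-2 positions; data bits are at positions {3,5,6,7,9,10,11,12,13,14,15,17,18,19,20,21,22,23,24,25,26,27,28,29,30,31} (1-indexed).
Extract: c[3]=1 c[5]=1 c[6]=1 c[7]=0 c[9]=1 c[10]=1 c[11]=1 c[12]=0 c[13]=1 c[14]=0 c[15]=1 c[17]=1 c[18]=0 c[19]=0 c[20]=1 c[21]=0 c[22]=0 c[23]=0 c[24]=0 c[25]=0 c[26]=1 c[27]=0 c[28]=1 c[29]=1 c[30]=1 c[31]=1
Data = 11101110101100100000101111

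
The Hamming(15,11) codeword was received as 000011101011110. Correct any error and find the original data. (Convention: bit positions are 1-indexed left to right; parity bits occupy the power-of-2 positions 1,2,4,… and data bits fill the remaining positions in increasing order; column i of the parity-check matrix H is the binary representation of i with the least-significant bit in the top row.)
Syndrome s = H · r^T (mod 2), r = 000011101011110:
  s[0] = (101010101010101)·(000011101011110) mod 2 = 0+0+0+0+1+0+1+0+1+0+1+0+1+0+0 mod 2 = 1
  s[1] = (011001100110011)·(000011101011110) mod 2 = 0+0+0+0+0+1+1+0+0+0+1+0+0+1+0 mod 2 = 0
  s[2] = (000111100001111)·(000011101011110) mod 2 = 0+0+0+0+1+1+1+0+0+0+0+1+1+1+0 mod 2 = 0
  s[3] = (000000011111111)·(000011101011110) mod 2 = 0+0+0+0+0+0+0+0+1+0+1+1+1+1+0 mod 2 = 1
Syndrome = 1001
Column 9 of H equals this syndrome → error at bit 9 (1-indexed).
Flip bit 9: 000011101011110 → 000011100011110
Extract data bits at positions {3,5,6,7,9,10,11,12,13,14,15}: 01110011110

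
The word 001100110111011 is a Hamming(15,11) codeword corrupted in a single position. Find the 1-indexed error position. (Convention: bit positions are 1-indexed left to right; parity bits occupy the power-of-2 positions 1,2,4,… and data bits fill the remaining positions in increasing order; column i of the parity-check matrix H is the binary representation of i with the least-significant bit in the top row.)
Syndrome s = H · r^T (mod 2), r = 001100110111011:
  s[0] = (101010101010101)·(001100110111011) mod 2 = 0+0+1+0+0+0+1+0+0+0+1+0+0+0+1 mod 2 = 0
  s[1] = (011001100110011)·(001100110111011) mod 2 = 0+0+1+0+0+0+1+0+0+1+1+0+0+1+1 mod 2 = 0
  s[2] = (000111100001111)·(001100110111011) mod 2 = 0+0+0+1+0+0+1+0+0+0+0+1+0+1+1 mod 2 = 1
  s[3] = (000000011111111)·(001100110111011) mod 2 = 0+0+0+0+0+0+0+1+0+1+1+1+0+1+1 mod 2 = 0
Syndrome = 0010
Column i of H is the binary representation of i, so the syndrome is the binary index of the flipped bit.
Read s = 0010 with s[0] as LSB: 0·2^0 + 0·2^1 + 1·2^2 + 0·2^3 = 4.
Error is at bit position 4.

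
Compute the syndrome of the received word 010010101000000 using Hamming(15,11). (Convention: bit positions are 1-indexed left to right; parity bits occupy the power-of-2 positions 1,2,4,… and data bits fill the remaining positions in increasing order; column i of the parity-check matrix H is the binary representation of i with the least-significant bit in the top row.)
Syndrome s = H · r^T (mod 2), r = 010010101000000:
  s[0] = (101010101010101)·(010010101000000) mod 2 = 0+0+0+0+1+0+1+0+1+0+0+0+0+0+0 mod 2 = 1
  s[1] = (011001100110011)·(010010101000000) mod 2 = 0+1+0+0+0+0+1+0+0+0+0+0+0+0+0 mod 2 = 0
  s[2] = (000111100001111)·(010010101000000) mod 2 = 0+0+0+0+1+0+1+0+0+0+0+0+0+0+0 mod 2 = 0
  s[3] = (000000011111111)·(010010101000000) mod 2 = 0+0+0+0+0+0+0+0+1+0+0+0+0+0+0 mod 2 = 1
Syndrome = 1001
Non-zero syndrome: error at position 9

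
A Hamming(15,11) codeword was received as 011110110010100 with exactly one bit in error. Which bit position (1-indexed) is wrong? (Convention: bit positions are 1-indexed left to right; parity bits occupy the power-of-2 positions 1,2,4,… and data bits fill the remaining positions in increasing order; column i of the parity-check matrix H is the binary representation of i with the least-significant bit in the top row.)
Syndrome s = H · r^T (mod 2), r = 011110110010100:
  s[0] = (101010101010101)·(011110110010100) mod 2 = 0+0+1+0+1+0+1+0+0+0+1+0+1+0+0 mod 2 = 1
  s[1] = (011001100110011)·(011110110010100) mod 2 = 0+1+1+0+0+0+1+0+0+0+1+0+0+0+0 mod 2 = 0
  s[2] = (000111100001111)·(011110110010100) mod 2 = 0+0+0+1+1+0+1+0+0+0+0+0+1+0+0 mod 2 = 0
  s[3] = (000000011111111)·(011110110010100) mod 2 = 0+0+0+0+0+0+0+1+0+0+1+0+1+0+0 mod 2 = 1
Syndrome = 1001
Column i of H is the binary representation of i, so the syndrome is the binary index of the flipped bit.
Read s = 1001 with s[0] as LSB: 1·2^0 + 0·2^1 + 0·2^2 + 1·2^3 = 9.
Error is at bit position 9.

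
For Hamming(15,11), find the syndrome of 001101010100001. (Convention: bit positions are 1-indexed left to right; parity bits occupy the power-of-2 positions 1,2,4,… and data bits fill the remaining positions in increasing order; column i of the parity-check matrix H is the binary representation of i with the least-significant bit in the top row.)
Syndrome s = H · r^T (mod 2), r = 001101010100001:
  s[0] = (101010101010101)·(001101010100001) mod 2 = 0+0+1+0+0+0+0+0+0+0+0+0+0+0+1 mod 2 = 0
  s[1] = (011001100110011)·(001101010100001) mod 2 = 0+0+1+0+0+1+0+0+0+1+0+0+0+0+1 mod 2 = 0
  s[2] = (000111100001111)·(001101010100001) mod 2 = 0+0+0+1+0+1+0+0+0+0+0+0+0+0+1 mod 2 = 1
  s[3] = (000000011111111)·(001101010100001) mod 2 = 0+0+0+0+0+0+0+1+0+1+0+0+0+0+1 mod 2 = 1
Syndrome = 0011
Non-zero syndrome: error at position 12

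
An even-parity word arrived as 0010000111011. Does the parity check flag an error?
Sum of received bits: 0+0+1+0+0+0+0+1+1+1+0+1+1 = 6; 6 mod 2 = 0. Result is 0 → no error detected.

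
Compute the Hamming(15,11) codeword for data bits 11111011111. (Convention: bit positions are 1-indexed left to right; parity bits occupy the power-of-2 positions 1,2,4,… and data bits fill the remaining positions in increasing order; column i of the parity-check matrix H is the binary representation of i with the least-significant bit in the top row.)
Codeword c = d · G (mod 2), d = 11111011111:
  c[0] = d·G[:,0] = (11111011111)·(11011010101) mod 2 = 1+1+0+1+1+0+1+0+1+0+1 mod 2 = 1
  c[1] = d·G[:,1] = (11111011111)·(10110110011) mod 2 = 1+0+1+1+0+0+1+0+0+1+1 mod 2 = 0
  c[2] = d·G[:,2] = (11111011111)·(10000000000) mod 2 = 1+0+0+0+0+0+0+0+0+0+0 mod 2 = 1
  c[3] = d·G[:,3] = (11111011111)·(01110001111) mod 2 = 0+1+1+1+0+0+0+1+1+1+1 mod 2 = 1
  c[4] = d·G[:,4] = (11111011111)·(01000000000) mod 2 = 0+1+0+0+0+0+0+0+0+0+0 mod 2 = 1
  c[5] = d·G[:,5] = (11111011111)·(00100000000) mod 2 = 0+0+1+0+0+0+0+0+0+0+0 mod 2 = 1
  c[6] = d·G[:,6] = (11111011111)·(00010000000) mod 2 = 0+0+0+1+0+0+0+0+0+0+0 mod 2 = 1
  c[7] = d·G[:,7] = (11111011111)·(00001111111) mod 2 = 0+0+0+0+1+0+1+1+1+1+1 mod 2 = 0
  c[8] = d·G[:,8] = (11111011111)·(00001000000) mod 2 = 0+0+0+0+1+0+0+0+0+0+0 mod 2 = 1
  c[9] = d·G[:,9] = (11111011111)·(00000100000) mod 2 = 0+0+0+0+0+0+0+0+0+0+0 mod 2 = 0
  c[10] = d·G[:,10] = (11111011111)·(00000010000) mod 2 = 0+0+0+0+0+0+1+0+0+0+0 mod 2 = 1
  c[11] = d·G[:,11] = (11111011111)·(00000001000) mod 2 = 0+0+0+0+0+0+0+1+0+0+0 mod 2 = 1
  c[12] = d·G[:,12] = (11111011111)·(00000000100) mod 2 = 0+0+0+0+0+0+0+0+1+0+0 mod 2 = 1
  c[13] = d·G[:,13] = (11111011111)·(00000000010) mod 2 = 0+0+0+0+0+0+0+0+0+1+0 mod 2 = 1
  c[14] = d·G[:,14] = (11111011111)·(00000000001) mod 2 = 0+0+0+0+0+0+0+0+0+0+1 mod 2 = 1
Codeword = 101111101011111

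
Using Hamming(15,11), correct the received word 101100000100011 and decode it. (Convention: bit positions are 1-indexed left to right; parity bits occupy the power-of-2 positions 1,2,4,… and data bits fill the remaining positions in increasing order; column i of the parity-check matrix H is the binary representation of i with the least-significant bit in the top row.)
Syndrome s = H · r^T (mod 2), r = 101100000100011:
  s[0] = (101010101010101)·(101100000100011) mod 2 = 1+0+1+0+0+0+0+0+0+0+0+0+0+0+1 mod 2 = 1
  s[1] = (011001100110011)·(101100000100011) mod 2 = 0+0+1+0+0+0+0+0+0+1+0+0+0+1+1 mod 2 = 0
  s[2] = (000111100001111)·(101100000100011) mod 2 = 0+0+0+1+0+0+0+0+0+0+0+0+0+1+1 mod 2 = 1
  s[3] = (000000011111111)·(101100000100011) mod 2 = 0+0+0+0+0+0+0+0+0+1+0+0+0+1+1 mod 2 = 1
Syndrome = 1011
Column 13 of H equals this syndrome → error at bit 13 (1-indexed).
Flip bit 13: 101100000100011 → 101100000100111
Extract data bits at positions {3,5,6,7,9,10,11,12,13,14,15}: 10000100111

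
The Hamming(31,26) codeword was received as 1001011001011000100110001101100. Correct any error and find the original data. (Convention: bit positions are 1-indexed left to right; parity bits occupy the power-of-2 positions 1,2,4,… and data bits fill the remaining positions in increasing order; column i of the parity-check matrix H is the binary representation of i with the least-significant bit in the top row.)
Syndrome s = H · r^T (mod 2), r = 1001011001011000100110001101100:
  s[0] = (1010101010101010101010101010101)·(1001011001011000100110001101100) mod 2 = 1+0+0+0+0+0+1+0+0+0+0+0+1+0+0+0+1+0+0+0+1+0+0+0+1+0+0+0+1+0+0 mod 2 = 1
  s[1] = (0110011001100110011001100110011)·(1001011001011000100110001101100) mod 2 = 0+0+0+0+0+1+1+0+0+1+0+0+0+0+0+0+0+0+0+0+0+0+0+0+0+1+0+0+0+0+0 mod 2 = 0
  s[2] = (0001111000011110000111100001111)·(1001011001011000100110001101100) mod 2 = 0+0+0+1+0+1+1+0+0+0+0+1+1+0+0+0+0+0+0+1+1+0+0+0+0+0+0+1+1+0+0 mod 2 = 1
  s[3] = (0000000111111110000000011111111)·(1001011001011000100110001101100) mod 2 = 0+0+0+0+0+0+0+0+0+1+0+1+1+0+0+0+0+0+0+0+0+0+0+0+1+1+0+1+1+0+0 mod 2 = 1
  s[4] = (0000000000000001111111111111111)·(1001011001011000100110001101100) mod 2 = 0+0+0+0+0+0+0+0+0+0+0+0+0+0+0+0+1+0+0+1+1+0+0+0+1+1+0+1+1+0+0 mod 2 = 1
Syndrome = 10111
Column 29 of H equals this syndrome → error at bit 29 (1-indexed).
Flip bit 29: 1001011001011000100110001101100 → 1001011001011000100110001101000
Extract data bits at positions {3,5,6,7,9,10,11,12,13,14,15,17,18,19,20,21,22,23,24,25,26,27,28,29,30,31}: 00110101100100110001101000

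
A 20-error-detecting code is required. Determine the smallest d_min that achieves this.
Detecting e errors requires d_min ≥ e + 1 = 20 + 1 = 21.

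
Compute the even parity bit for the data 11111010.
Sum of data bits: 1+1+1+1+1+0+1+0 = 6.
6 mod 2 = 0, so parity bit = 0.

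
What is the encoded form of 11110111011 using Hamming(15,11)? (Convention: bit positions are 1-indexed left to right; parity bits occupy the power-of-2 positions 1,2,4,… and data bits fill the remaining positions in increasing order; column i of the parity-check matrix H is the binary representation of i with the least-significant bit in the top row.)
Codeword c = d · G (mod 2), d = 11110111011:
  c[0] = d·G[:,0] = (11110111011)·(11011010101) mod 2 = 1+1+0+1+0+0+1+0+0+0+1 mod 2 = 1
  c[1] = d·G[:,1] = (11110111011)·(10110110011) mod 2 = 1+0+1+1+0+1+1+0+0+1+1 mod 2 = 1
  c[2] = d·G[:,2] = (11110111011)·(10000000000) mod 2 = 1+0+0+0+0+0+0+0+0+0+0 mod 2 = 1
  c[3] = d·G[:,3] = (11110111011)·(01110001111) mod 2 = 0+1+1+1+0+0+0+1+0+1+1 mod 2 = 0
  c[4] = d·G[:,4] = (11110111011)·(01000000000) mod 2 = 0+1+0+0+0+0+0+0+0+0+0 mod 2 = 1
  c[5] = d·G[:,5] = (11110111011)·(00100000000) mod 2 = 0+0+1+0+0+0+0+0+0+0+0 mod 2 = 1
  c[6] = d·G[:,6] = (11110111011)·(00010000000) mod 2 = 0+0+0+1+0+0+0+0+0+0+0 mod 2 = 1
  c[7] = d·G[:,7] = (11110111011)·(00001111111) mod 2 = 0+0+0+0+0+1+1+1+0+1+1 mod 2 = 1
  c[8] = d·G[:,8] = (11110111011)·(00001000000) mod 2 = 0+0+0+0+0+0+0+0+0+0+0 mod 2 = 0
  c[9] = d·G[:,9] = (11110111011)·(00000100000) mod 2 = 0+0+0+0+0+1+0+0+0+0+0 mod 2 = 1
  c[10] = d·G[:,10] = (11110111011)·(00000010000) mod 2 = 0+0+0+0+0+0+1+0+0+0+0 mod 2 = 1
  c[11] = d·G[:,11] = (11110111011)·(00000001000) mod 2 = 0+0+0+0+0+0+0+1+0+0+0 mod 2 = 1
  c[12] = d·G[:,12] = (11110111011)·(00000000100) mod 2 = 0+0+0+0+0+0+0+0+0+0+0 mod 2 = 0
  c[13] = d·G[:,13] = (11110111011)·(00000000010) mod 2 = 0+0+0+0+0+0+0+0+0+1+0 mod 2 = 1
  c[14] = d·G[:,14] = (11110111011)·(00000000001) mod 2 = 0+0+0+0+0+0+0+0+0+0+1 mod 2 = 1
Codeword = 111011110111011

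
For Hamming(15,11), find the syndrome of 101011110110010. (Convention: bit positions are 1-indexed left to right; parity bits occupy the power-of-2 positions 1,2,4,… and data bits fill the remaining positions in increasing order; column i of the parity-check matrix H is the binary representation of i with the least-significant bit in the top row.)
Syndrome s = H · r^T (mod 2), r = 101011110110010:
  s[0] = (101010101010101)·(101011110110010) mod 2 = 1+0+1+0+1+0+1+0+0+0+1+0+0+0+0 mod 2 = 1
  s[1] = (011001100110011)·(101011110110010) mod 2 = 0+0+1+0+0+1+1+0+0+1+1+0+0+1+0 mod 2 = 0
  s[2] = (000111100001111)·(101011110110010) mod 2 = 0+0+0+0+1+1+1+0+0+0+0+0+0+1+0 mod 2 = 0
  s[3] = (000000011111111)·(101011110110010) mod 2 = 0+0+0+0+0+0+0+1+0+1+1+0+0+1+0 mod 2 = 0
Syndrome = 1000
Non-zero syndrome: error at position 1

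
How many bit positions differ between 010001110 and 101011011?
XOR = 111010101, count of 1s = 6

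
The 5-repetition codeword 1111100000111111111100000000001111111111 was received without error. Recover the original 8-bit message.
Split into 5-bit blocks: 11111 00000 11111 11111 00000 00000 11111 11111
Data = 10110011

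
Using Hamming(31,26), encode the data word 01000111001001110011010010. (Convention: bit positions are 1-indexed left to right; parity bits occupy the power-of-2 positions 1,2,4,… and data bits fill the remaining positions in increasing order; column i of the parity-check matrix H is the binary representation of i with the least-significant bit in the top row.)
Codeword c = d · G (mod 2), d = 01000111001001110011010010:
  c[0] = d·G[:,0] = (01000111001001110011010010)·(11011010101101010101010101) mod 2 = 0+1+0+0+0+0+1+0+0+0+1+0+0+1+0+1+0+0+0+1+0+1+0+0+0+0 mod 2 = 1
  c[1] = d·G[:,1] = (01000111001001110011010010)·(10110110011011001100110011) mod 2 = 0+0+0+0+0+1+1+0+0+0+1+0+0+1+0+0+0+0+0+0+0+1+0+0+1+0 mod 2 = 0
  c[2] = d·G[:,2] = (01000111001001110011010010)·(10000000000000000000000000) mod 2 = 0+0+0+0+0+0+0+0+0+0+0+0+0+0+0+0+0+0+0+0+0+0+0+0+0+0 mod 2 = 0
  c[3] = d·G[:,3] = (01000111001001110011010010)·(01110001111000111100001111) mod 2 = 0+1+0+0+0+0+0+1+0+0+1+0+0+0+1+1+0+0+0+0+0+0+0+0+1+0 mod 2 = 0
  c[4] = d·G[:,4] = (01000111001001110011010010)·(01000000000000000000000000) mod 2 = 0+1+0+0+0+0+0+0+0+0+0+0+0+0+0+0+0+0+0+0+0+0+0+0+0+0 mod 2 = 1
  c[5] = d·G[:,5] = (01000111001001110011010010)·(00100000000000000000000000) mod 2 = 0+0+0+0+0+0+0+0+0+0+0+0+0+0+0+0+0+0+0+0+0+0+0+0+0+0 mod 2 = 0
  c[6] = d·G[:,6] = (01000111001001110011010010)·(00010000000000000000000000) mod 2 = 0+0+0+0+0+0+0+0+0+0+0+0+0+0+0+0+0+0+0+0+0+0+0+0+0+0 mod 2 = 0
  c[7] = d·G[:,7] = (01000111001001110011010010)·(00001111111000000011111111) mod 2 = 0+0+0+0+0+1+1+1+0+0+1+0+0+0+0+0+0+0+1+1+0+1+0+0+1+0 mod 2 = 0
  c[8] = d·G[:,8] = (01000111001001110011010010)·(00001000000000000000000000) mod 2 = 0+0+0+0+0+0+0+0+0+0+0+0+0+0+0+0+0+0+0+0+0+0+0+0+0+0 mod 2 = 0
  c[9] = d·G[:,9] = (01000111001001110011010010)·(00000100000000000000000000) mod 2 = 0+0+0+0+0+1+0+0+0+0+0+0+0+0+0+0+0+0+0+0+0+0+0+0+0+0 mod 2 = 1
  c[10] = d·G[:,10] = (01000111001001110011010010)·(00000010000000000000000000) mod 2 = 0+0+0+0+0+0+1+0+0+0+0+0+0+0+0+0+0+0+0+0+0+0+0+0+0+0 mod 2 = 1
  c[11] = d·G[:,11] = (01000111001001110011010010)·(00000001000000000000000000) mod 2 = 0+0+0+0+0+0+0+1+0+0+0+0+0+0+0+0+0+0+0+0+0+0+0+0+0+0 mod 2 = 1
  c[12] = d·G[:,12] = (01000111001001110011010010)·(00000000100000000000000000) mod 2 = 0+0+0+0+0+0+0+0+0+0+0+0+0+0+0+0+0+0+0+0+0+0+0+0+0+0 mod 2 = 0
  c[13] = d·G[:,13] = (01000111001001110011010010)·(00000000010000000000000000) mod 2 = 0+0+0+0+0+0+0+0+0+0+0+0+0+0+0+0+0+0+0+0+0+0+0+0+0+0 mod 2 = 0
  c[14] = d·G[:,14] = (01000111001001110011010010)·(00000000001000000000000000) mod 2 = 0+0+0+0+0+0+0+0+0+0+1+0+0+0+0+0+0+0+0+0+0+0+0+0+0+0 mod 2 = 1
  c[15] = d·G[:,15] = (01000111001001110011010010)·(00000000000111111111111111) mod 2 = 0+0+0+0+0+0+0+0+0+0+0+0+0+1+1+1+0+0+1+1+0+1+0+0+1+0 mod 2 = 1
  c[16] = d·G[:,16] = (01000111001001110011010010)·(00000000000100000000000000) mod 2 = 0+0+0+0+0+0+0+0+0+0+0+0+0+0+0+0+0+0+0+0+0+0+0+0+0+0 mod 2 = 0
  c[17] = d·G[:,17] = (01000111001001110011010010)·(00000000000010000000000000) mod 2 = 0+0+0+0+0+0+0+0+0+0+0+0+0+0+0+0+0+0+0+0+0+0+0+0+0+0 mod 2 = 0
  c[18] = d·G[:,18] = (01000111001001110011010010)·(00000000000001000000000000) mod 2 = 0+0+0+0+0+0+0+0+0+0+0+0+0+1+0+0+0+0+0+0+0+0+0+0+0+0 mod 2 = 1
  c[19] = d·G[:,19] = (01000111001001110011010010)·(00000000000000100000000000) mod 2 = 0+0+0+0+0+0+0+0+0+0+0+0+0+0+1+0+0+0+0+0+0+0+0+0+0+0 mod 2 = 1
  c[20] = d·G[:,20] = (01000111001001110011010010)·(00000000000000010000000000) mod 2 = 0+0+0+0+0+0+0+0+0+0+0+0+0+0+0+1+0+0+0+0+0+0+0+0+0+0 mod 2 = 1
  c[21] = d·G[:,21] = (01000111001001110011010010)·(00000000000000001000000000) mod 2 = 0+0+0+0+0+0+0+0+0+0+0+0+0+0+0+0+0+0+0+0+0+0+0+0+0+0 mod 2 = 0
  c[22] = d·G[:,22] = (01000111001001110011010010)·(00000000000000000100000000) mod 2 = 0+0+0+0+0+0+0+0+0+0+0+0+0+0+0+0+0+0+0+0+0+0+0+0+0+0 mod 2 = 0
  c[23] = d·G[:,23] = (01000111001001110011010010)·(00000000000000000010000000) mod 2 = 0+0+0+0+0+0+0+0+0+0+0+0+0+0+0+0+0+0+1+0+0+0+0+0+0+0 mod 2 = 1
  c[24] = d·G[:,24] = (01000111001001110011010010)·(00000000000000000001000000) mod 2 = 0+0+0+0+0+0+0+0+0+0+0+0+0+0+0+0+0+0+0+1+0+0+0+0+0+0 mod 2 = 1
  c[25] = d·G[:,25] = (01000111001001110011010010)·(00000000000000000000100000) mod 2 = 0+0+0+0+0+0+0+0+0+0+0+0+0+0+0+0+0+0+0+0+0+0+0+0+0+0 mod 2 = 0
  c[26] = d·G[:,26] = (01000111001001110011010010)·(00000000000000000000010000) mod 2 = 0+0+0+0+0+0+0+0+0+0+0+0+0+0+0+0+0+0+0+0+0+1+0+0+0+0 mod 2 = 1
  c[27] = d·G[:,27] = (01000111001001110011010010)·(00000000000000000000001000) mod 2 = 0+0+0+0+0+0+0+0+0+0+0+0+0+0+0+0+0+0+0+0+0+0+0+0+0+0 mod 2 = 0
  c[28] = d·G[:,28] = (01000111001001110011010010)·(00000000000000000000000100) mod 2 = 0+0+0+0+0+0+0+0+0+0+0+0+0+0+0+0+0+0+0+0+0+0+0+0+0+0 mod 2 = 0
  c[29] = d·G[:,29] = (01000111001001110011010010)·(00000000000000000000000010) mod 2 = 0+0+0+0+0+0+0+0+0+0+0+0+0+0+0+0+0+0+0+0+0+0+0+0+1+0 mod 2 = 1
  c[30] = d·G[:,30] = (01000111001001110011010010)·(00000000000000000000000001) mod 2 = 0+0+0+0+0+0+0+0+0+0+0+0+0+0+0+0+0+0+0+0+0+0+0+0+0+0 mod 2 = 0
Codeword = 1000100001110011001110011010010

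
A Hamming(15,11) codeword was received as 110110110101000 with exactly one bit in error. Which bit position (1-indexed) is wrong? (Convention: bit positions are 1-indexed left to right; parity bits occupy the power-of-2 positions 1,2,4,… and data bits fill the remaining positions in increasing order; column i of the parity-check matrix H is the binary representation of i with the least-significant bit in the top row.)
Syndrome s = H · r^T (mod 2), r = 110110110101000:
  s[0] = (101010101010101)·(110110110101000) mod 2 = 1+0+0+0+1+0+1+0+0+0+0+0+0+0+0 mod 2 = 1
  s[1] = (011001100110011)·(110110110101000) mod 2 = 0+1+0+0+0+0+1+0+0+1+0+0+0+0+0 mod 2 = 1
  s[2] = (000111100001111)·(110110110101000) mod 2 = 0+0+0+1+1+0+1+0+0+0+0+1+0+0+0 mod 2 = 0
  s[3] = (000000011111111)·(110110110101000) mod 2 = 0+0+0+0+0+0+0+1+0+1+0+1+0+0+0 mod 2 = 1
Syndrome = 1101
Column i of H is the binary representation of i, so the syndrome is the binary index of the flipped bit.
Read s = 1101 with s[0] as LSB: 1·2^0 + 1·2^1 + 0·2^2 + 1·2^3 = 11.
Error is at bit position 11.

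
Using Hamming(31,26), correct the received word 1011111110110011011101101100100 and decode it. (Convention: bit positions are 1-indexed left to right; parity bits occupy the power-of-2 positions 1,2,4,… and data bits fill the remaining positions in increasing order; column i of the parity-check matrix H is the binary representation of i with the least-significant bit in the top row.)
Syndrome s = H · r^T (mod 2), r = 1011111110110011011101101100100:
  s[0] = (1010101010101010101010101010101)·(1011111110110011011101101100100) mod 2 = 1+0+1+0+1+0+1+0+1+0+1+0+0+0+1+0+0+0+1+0+0+0+1+0+1+0+0+0+1+0+0 mod 2 = 1
  s[1] = (0110011001100110011001100110011)·(1011111110110011011101101100100) mod 2 = 0+0+1+0+0+1+1+0+0+0+1+0+0+0+1+0+0+1+1+0+0+1+1+0+0+1+0+0+0+0+0 mod 2 = 0
  s[2] = (0001111000011110000111100001111)·(1011111110110011011101101100100) mod 2 = 0+0+0+1+1+1+1+0+0+0+0+1+0+0+1+0+0+0+0+1+0+1+1+0+0+0+0+0+1+0+0 mod 2 = 0
  s[3] = (0000000111111110000000011111111)·(1011111110110011011101101100100) mod 2 = 0+0+0+0+0+0+0+1+1+0+1+1+0+0+1+0+0+0+0+0+0+0+0+0+1+1+0+0+1+0+0 mod 2 = 0
  s[4] = (0000000000000001111111111111111)·(1011111110110011011101101100100) mod 2 = 0+0+0+0+0+0+0+0+0+0+0+0+0+0+0+1+0+1+1+1+0+1+1+0+1+1+0+0+1+0+0 mod 2 = 1
Syndrome = 10001
Column 17 of H equals this syndrome → error at bit 17 (1-indexed).
Flip bit 17: 1011111110110011011101101100100 → 1011111110110011111101101100100
Extract data bits at positions {3,5,6,7,9,10,11,12,13,14,15,17,18,19,20,21,22,23,24,25,26,27,28,29,30,31}: 11111011001111101101100100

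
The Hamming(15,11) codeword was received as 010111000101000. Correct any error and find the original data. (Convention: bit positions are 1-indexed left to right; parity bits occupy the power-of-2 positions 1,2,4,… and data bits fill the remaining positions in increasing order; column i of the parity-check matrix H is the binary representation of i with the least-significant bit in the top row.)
Syndrome s = H · r^T (mod 2), r = 010111000101000:
  s[0] = (101010101010101)·(010111000101000) mod 2 = 0+0+0+0+1+0+0+0+0+0+0+0+0+0+0 mod 2 = 1
  s[1] = (011001100110011)·(010111000101000) mod 2 = 0+1+0+0+0+1+0+0+0+1+0+0+0+0+0 mod 2 = 1
  s[2] = (000111100001111)·(010111000101000) mod 2 = 0+0+0+1+1+1+0+0+0+0+0+1+0+0+0 mod 2 = 0
  s[3] = (000000011111111)·(010111000101000) mod 2 = 0+0+0+0+0+0+0+0+0+1+0+1+0+0+0 mod 2 = 0
Syndrome = 1100
Column 3 of H equals this syndrome → error at bit 3 (1-indexed).
Flip bit 3: 010111000101000 → 011111000101000
Extract data bits at positions {3,5,6,7,9,10,11,12,13,14,15}: 11100101000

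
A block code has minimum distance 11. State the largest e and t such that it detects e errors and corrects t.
(a) Detection requires d_min ≥ e+1, so e ≤ d_min − 1 = 10.
(b) Correction requires d_min ≥ 2t+1, so t ≤ ⌊(d_min − 1)/2⌋ = ⌊10/2⌋ = 5.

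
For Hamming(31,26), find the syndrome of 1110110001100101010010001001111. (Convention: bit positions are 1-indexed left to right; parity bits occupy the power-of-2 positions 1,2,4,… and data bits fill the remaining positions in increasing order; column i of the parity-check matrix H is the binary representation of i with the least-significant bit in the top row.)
Syndrome s = H · r^T (mod 2), r = 1110110001100101010010001001111:
  s[0] = (1010101010101010101010101010101)·(1110110001100101010010001001111) mod 2 = 1+0+1+0+1+0+0+0+0+0+1+0+0+0+0+0+0+0+0+0+1+0+0+0+1+0+0+0+1+0+1 mod 2 = 0
  s[1] = (0110011001100110011001100110011)·(1110110001100101010010001001111) mod 2 = 0+1+1+0+0+1+0+0+0+1+1+0+0+1+0+0+0+1+0+0+0+0+0+0+0+0+0+0+0+1+1 mod 2 = 1
  s[2] = (0001111000011110000111100001111)·(1110110001100101010010001001111) mod 2 = 0+0+0+0+1+1+0+0+0+0+0+0+0+1+0+0+0+0+0+0+1+0+0+0+0+0+0+1+1+1+1 mod 2 = 0
  s[3] = (0000000111111110000000011111111)·(1110110001100101010010001001111) mod 2 = 0+0+0+0+0+0+0+0+0+1+1+0+0+1+0+0+0+0+0+0+0+0+0+0+1+0+0+1+1+1+1 mod 2 = 0
  s[4] = (0000000000000001111111111111111)·(1110110001100101010010001001111) mod 2 = 0+0+0+0+0+0+0+0+0+0+0+0+0+0+0+1+0+1+0+0+1+0+0+0+1+0+0+1+1+1+1 mod 2 = 0
Syndrome = 01000
Non-zero syndrome: error at position 2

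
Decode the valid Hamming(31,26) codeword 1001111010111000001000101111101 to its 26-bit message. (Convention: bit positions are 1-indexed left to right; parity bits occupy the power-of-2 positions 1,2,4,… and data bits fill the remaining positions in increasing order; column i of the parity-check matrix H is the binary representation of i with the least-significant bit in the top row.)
Parity bits occupy power-of-2 positions; data bits are at positions {3,5,6,7,9,10,11,12,13,14,15,17,18,19,20,21,22,23,24,25,26,27,28,29,30,31} (1-indexed).
Extract: c[3]=0 c[5]=1 c[6]=1 c[7]=1 c[9]=1 c[10]=0 c[11]=1 c[12]=1 c[13]=1 c[14]=0 c[15]=0 c[17]=0 c[18]=0 c[19]=1 c[20]=0 c[21]=0 c[22]=0 c[23]=1 c[24]=0 c[25]=1 c[26]=1 c[27]=1 c[28]=1 c[29]=1 c[30]=0 c[31]=1
Data = 01111011100001000101111101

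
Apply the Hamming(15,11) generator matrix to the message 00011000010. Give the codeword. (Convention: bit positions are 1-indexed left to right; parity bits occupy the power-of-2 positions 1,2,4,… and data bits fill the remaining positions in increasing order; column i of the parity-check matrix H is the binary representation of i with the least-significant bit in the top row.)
Codeword c = d · G (mod 2), d = 00011000010:
  c[0] = d·G[:,0] = (00011000010)·(11011010101) mod 2 = 0+0+0+1+1+0+0+0+0+0+0 mod 2 = 0
  c[1] = d·G[:,1] = (00011000010)·(10110110011) mod 2 = 0+0+0+1+0+0+0+0+0+1+0 mod 2 = 0
  c[2] = d·G[:,2] = (00011000010)·(10000000000) mod 2 = 0+0+0+0+0+0+0+0+0+0+0 mod 2 = 0
  c[3] = d·G[:,3] = (00011000010)·(01110001111) mod 2 = 0+0+0+1+0+0+0+0+0+1+0 mod 2 = 0
  c[4] = d·G[:,4] = (00011000010)·(01000000000) mod 2 = 0+0+0+0+0+0+0+0+0+0+0 mod 2 = 0
  c[5] = d·G[:,5] = (00011000010)·(00100000000) mod 2 = 0+0+0+0+0+0+0+0+0+0+0 mod 2 = 0
  c[6] = d·G[:,6] = (00011000010)·(00010000000) mod 2 = 0+0+0+1+0+0+0+0+0+0+0 mod 2 = 1
  c[7] = d·G[:,7] = (00011000010)·(00001111111) mod 2 = 0+0+0+0+1+0+0+0+0+1+0 mod 2 = 0
  c[8] = d·G[:,8] = (00011000010)·(00001000000) mod 2 = 0+0+0+0+1+0+0+0+0+0+0 mod 2 = 1
  c[9] = d·G[:,9] = (00011000010)·(00000100000) mod 2 = 0+0+0+0+0+0+0+0+0+0+0 mod 2 = 0
  c[10] = d·G[:,10] = (00011000010)·(00000010000) mod 2 = 0+0+0+0+0+0+0+0+0+0+0 mod 2 = 0
  c[11] = d·G[:,11] = (00011000010)·(00000001000) mod 2 = 0+0+0+0+0+0+0+0+0+0+0 mod 2 = 0
  c[12] = d·G[:,12] = (00011000010)·(00000000100) mod 2 = 0+0+0+0+0+0+0+0+0+0+0 mod 2 = 0
  c[13] = d·G[:,13] = (00011000010)·(00000000010) mod 2 = 0+0+0+0+0+0+0+0+0+1+0 mod 2 = 1
  c[14] = d·G[:,14] = (00011000010)·(00000000001) mod 2 = 0+0+0+0+0+0+0+0+0+0+0 mod 2 = 0
Codeword = 000000101000010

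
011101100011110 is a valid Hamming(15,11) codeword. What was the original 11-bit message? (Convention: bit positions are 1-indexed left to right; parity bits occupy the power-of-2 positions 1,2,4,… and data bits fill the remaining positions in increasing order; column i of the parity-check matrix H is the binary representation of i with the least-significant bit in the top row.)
Parity bits occupy power-of-2 positions; data bits are at positions {3,5,6,7,9,10,11,12,13,14,15} (1-indexed).
Extract: c[3]=1 c[5]=0 c[6]=1 c[7]=1 c[9]=0 c[10]=0 c[11]=1 c[12]=1 c[13]=1 c[14]=1 c[15]=0
Data = 10110011110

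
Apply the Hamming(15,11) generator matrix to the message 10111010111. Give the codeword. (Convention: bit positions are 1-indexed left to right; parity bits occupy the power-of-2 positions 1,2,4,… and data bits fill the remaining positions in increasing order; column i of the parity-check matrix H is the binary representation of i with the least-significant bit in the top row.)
Codeword c = d · G (mod 2), d = 10111010111:
  c[0] = d·G[:,0] = (10111010111)·(11011010101) mod 2 = 1+0+0+1+1+0+1+0+1+0+1 mod 2 = 0
  c[1] = d·G[:,1] = (10111010111)·(10110110011) mod 2 = 1+0+1+1+0+0+1+0+0+1+1 mod 2 = 0
  c[2] = d·G[:,2] = (10111010111)·(10000000000) mod 2 = 1+0+0+0+0+0+0+0+0+0+0 mod 2 = 1
  c[3] = d·G[:,3] = (10111010111)·(01110001111) mod 2 = 0+0+1+1+0+0+0+0+1+1+1 mod 2 = 1
  c[4] = d·G[:,4] = (10111010111)·(01000000000) mod 2 = 0+0+0+0+0+0+0+0+0+0+0 mod 2 = 0
  c[5] = d·G[:,5] = (10111010111)·(00100000000) mod 2 = 0+0+1+0+0+0+0+0+0+0+0 mod 2 = 1
  c[6] = d·G[:,6] = (10111010111)·(00010000000) mod 2 = 0+0+0+1+0+0+0+0+0+0+0 mod 2 = 1
  c[7] = d·G[:,7] = (10111010111)·(00001111111) mod 2 = 0+0+0+0+1+0+1+0+1+1+1 mod 2 = 1
  c[8] = d·G[:,8] = (10111010111)·(00001000000) mod 2 = 0+0+0+0+1+0+0+0+0+0+0 mod 2 = 1
  c[9] = d·G[:,9] = (10111010111)·(00000100000) mod 2 = 0+0+0+0+0+0+0+0+0+0+0 mod 2 = 0
  c[10] = d·G[:,10] = (10111010111)·(00000010000) mod 2 = 0+0+0+0+0+0+1+0+0+0+0 mod 2 = 1
  c[11] = d·G[:,11] = (10111010111)·(00000001000) mod 2 = 0+0+0+0+0+0+0+0+0+0+0 mod 2 = 0
  c[12] = d·G[:,12] = (10111010111)·(00000000100) mod 2 = 0+0+0+0+0+0+0+0+1+0+0 mod 2 = 1
  c[13] = d·G[:,13] = (10111010111)·(00000000010) mod 2 = 0+0+0+0+0+0+0+0+0+1+0 mod 2 = 1
  c[14] = d·G[:,14] = (10111010111)·(00000000001) mod 2 = 0+0+0+0+0+0+0+0+0+0+1 mod 2 = 1
Codeword = 001101111010111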